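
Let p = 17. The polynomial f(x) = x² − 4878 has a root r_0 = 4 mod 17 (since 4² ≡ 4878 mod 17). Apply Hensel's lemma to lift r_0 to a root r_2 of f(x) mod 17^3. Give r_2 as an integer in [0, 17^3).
r_2 = 2996 (mod 4913)

Hensel's recurrence: r_{i+1} = r_i − f(r_i)·(f′(r_i))^{-1} mod 17^{i+2}, with f′(x) = 2x. Iterate:
  r_0 = 4 (mod 17)
  r_1 = 106 (mod 289)
  r_2 = 2996 (mod 4913)
Final: r_2 = 2996, and one checks f(r_2) ≡ 0 mod 17^3.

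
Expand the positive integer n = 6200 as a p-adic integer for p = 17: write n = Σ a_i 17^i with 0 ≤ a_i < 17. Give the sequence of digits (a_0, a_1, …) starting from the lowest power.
(a_0, a_1, …) = (12, 7, 4, 1)

Repeated division by 17 gives the digits low-to-high: 6200 = 12 + 7·17^1 + 4·17^2 + 1·17^3. Digit sequence: (12, 7, 4, 1).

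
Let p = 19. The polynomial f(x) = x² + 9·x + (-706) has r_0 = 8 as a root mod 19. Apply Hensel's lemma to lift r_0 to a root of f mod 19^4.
r_3 = 39452 (mod 130321)

Hensel: r_{i+1} = r_i − f(r_i)·(f′(r_i))^{-1} mod 19^{i+2}, f′(x) = 2x + 9. Iterate:
  r_0 = 8 (mod 19)
  r_1 = 103 (mod 361)
  r_2 = 5157 (mod 6859)
  r_3 = 39452 (mod 130321)
Final: r = 39452 satisfies f(r) ≡ 0 mod 19^4.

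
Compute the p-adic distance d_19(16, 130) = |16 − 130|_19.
d_19(16, 130) = 1/19

Step 1 — x − y = 16 − 130 = -114. Step 2 — v_19(-114) = 1 (factor: -114 = −(19^1 · 6); the sign does not affect v_p). Step 3 — |x − y|_19 = 19^{-1} = 1/19.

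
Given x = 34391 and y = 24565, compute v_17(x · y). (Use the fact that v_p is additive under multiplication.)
v_17(844814915) = 6

v_p(x) = 3 (factor: 34391 = 17^3 · 7); v_p(y) = 3 (factor: 24565 = 17^3 · 5). Additivity: v_p(xy) = v_p(x) + v_p(y) = 3 + 3 = 6. (Direct check: xy = 844814915 = 17^6 · (35).)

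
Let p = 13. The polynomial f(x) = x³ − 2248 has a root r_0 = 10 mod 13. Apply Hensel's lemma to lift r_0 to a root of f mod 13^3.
r_2 = 75 (mod 2197)

Hensel: r_{i+1} = r_i − f(r_i)/f′(r_i) mod 13^{i+2}, where f′(x) = 3x². Iterate:
  r_0 = 10 (mod 13)
  r_1 = 75 (mod 169)
  r_2 = 75 (mod 2197)
Final: r = 75 with f(r) ≡ 0 mod 13^3.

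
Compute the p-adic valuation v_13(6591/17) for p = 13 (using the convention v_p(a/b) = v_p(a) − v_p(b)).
v_13(6591/17) = 3

Factor powers of 13 from the numerator and denominator of the reduced fraction: 6591 = 13^3 · 3 and 17 = 13^0 · 17. Apply v_p(a/b) = v_p(a) − v_p(b): v_13(6591/17) = 3 − 0 = 3.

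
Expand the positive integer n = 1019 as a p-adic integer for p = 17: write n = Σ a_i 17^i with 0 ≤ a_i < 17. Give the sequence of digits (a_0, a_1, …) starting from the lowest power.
(a_0, a_1, …) = (16, 8, 3)

Repeated division by 17 gives the digits low-to-high: 1019 = 16 + 8·17^1 + 3·17^2. Digit sequence: (16, 8, 3).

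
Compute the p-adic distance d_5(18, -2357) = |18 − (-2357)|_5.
d_5(18, -2357) = 1/125

Step 1 — x − y = 18 − (-2357) = 2375. Step 2 — v_5(2375) = 3 (factor: 2375 = (5^3 · 19); the sign does not affect v_p). Step 3 — |x − y|_5 = 5^{-3} = 1/125.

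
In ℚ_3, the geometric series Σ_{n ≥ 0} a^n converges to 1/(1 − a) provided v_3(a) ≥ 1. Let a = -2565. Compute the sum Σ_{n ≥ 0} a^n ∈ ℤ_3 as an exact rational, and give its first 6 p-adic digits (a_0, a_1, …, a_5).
Σ a^n = 1/(1 − a) = 1/2566;  first 6 digits = (1, 0, 0, 1, 1, 1)

v_3(a) = 3 ≥ 1, so the series converges in ℤ_3 to 1/(1 − a) = 1/(1 − (-2565)) = 1/2566. Expand this rational in ℤ_3: compute digits iteratively via d_i = x_i mod 3, x_{i+1} = (x_i − d_i)/3. The first 6 digits are (1, 0, 0, 1, 1, 1).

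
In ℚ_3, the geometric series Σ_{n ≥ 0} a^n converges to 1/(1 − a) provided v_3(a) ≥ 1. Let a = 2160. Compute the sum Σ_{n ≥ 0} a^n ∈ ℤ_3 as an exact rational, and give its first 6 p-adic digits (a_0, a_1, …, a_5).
Σ a^n = 1/(1 − a) = -1/2159;  first 6 digits = (1, 0, 0, 2, 2, 2)

v_3(a) = 3 ≥ 1, so the series converges in ℤ_3 to 1/(1 − a) = 1/(1 − 2160) = -1/2159. Expand this rational in ℤ_3: compute digits iteratively via d_i = x_i mod 3, x_{i+1} = (x_i − d_i)/3. The first 6 digits are (1, 0, 0, 2, 2, 2).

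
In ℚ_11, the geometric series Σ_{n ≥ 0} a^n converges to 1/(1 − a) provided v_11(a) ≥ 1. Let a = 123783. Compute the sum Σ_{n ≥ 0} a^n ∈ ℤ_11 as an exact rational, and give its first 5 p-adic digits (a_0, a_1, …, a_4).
Σ a^n = 1/(1 − a) = -1/123782;  first 5 digits = (1, 0, 0, 5, 8)

v_11(a) = 3 ≥ 1, so the series converges in ℤ_11 to 1/(1 − a) = 1/(1 − 123783) = -1/123782. Expand this rational in ℤ_11: compute digits iteratively via d_i = x_i mod 11, x_{i+1} = (x_i − d_i)/11. The first 5 digits are (1, 0, 0, 5, 8).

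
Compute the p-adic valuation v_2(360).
v_2(360) = 3

v_2(n) is the largest exponent k such that 2^k divides n. Factor out: 360 = 2^3 · 45. (Sign doesn't affect v_p.) So v_2(360) = 3.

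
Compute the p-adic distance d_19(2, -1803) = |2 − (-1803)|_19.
d_19(2, -1803) = 1/361

Step 1 — x − y = 2 − (-1803) = 1805. Step 2 — v_19(1805) = 2 (factor: 1805 = (19^2 · 5); the sign does not affect v_p). Step 3 — |x − y|_19 = 19^{-2} = 1/361.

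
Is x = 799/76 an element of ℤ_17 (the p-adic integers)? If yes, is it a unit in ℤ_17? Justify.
x ∈ ℤ_17 but not a unit; v_17(x) = 1 > 0

ℤ_17 = {x ∈ ℚ_17 : v_17(x) ≥ 0} and ℤ_17^× = {x ∈ ℤ_17 : v_17(x) = 0}. Here v_17(799/76) = v_17(num) − v_17(den) = 1; compare against these criteria.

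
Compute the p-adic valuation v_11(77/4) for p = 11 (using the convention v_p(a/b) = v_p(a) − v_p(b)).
v_11(77/4) = 1

Factor powers of 11 from the numerator and denominator of the reduced fraction: 77 = 11^1 · 7 and 4 = 11^0 · 4. Apply v_p(a/b) = v_p(a) − v_p(b): v_11(77/4) = 1 − 0 = 1.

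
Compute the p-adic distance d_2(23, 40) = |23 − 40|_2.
d_2(23, 40) = 1

Step 1 — x − y = 23 − 40 = -17. Step 2 — v_2(-17) = 0 (factor: -17 = −(2^0 · 17); the sign does not affect v_p). Step 3 — |x − y|_2 = 2^{0} = 1.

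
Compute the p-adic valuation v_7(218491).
v_7(218491) = 5

v_7(n) is the largest exponent k such that 7^k divides n. Factor out: 218491 = 7^5 · 13. (Sign doesn't affect v_p.) So v_7(218491) = 5.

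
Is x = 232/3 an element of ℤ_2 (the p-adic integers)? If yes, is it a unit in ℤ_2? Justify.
x ∈ ℤ_2 but not a unit; v_2(x) = 3 > 0

ℤ_2 = {x ∈ ℚ_2 : v_2(x) ≥ 0} and ℤ_2^× = {x ∈ ℤ_2 : v_2(x) = 0}. Here v_2(232/3) = v_2(num) − v_2(den) = 3; compare against these criteria.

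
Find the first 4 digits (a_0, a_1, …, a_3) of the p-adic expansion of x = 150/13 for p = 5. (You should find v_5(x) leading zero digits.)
(a_0, …, a_3) = (0, 0, 2, 2)

v_5(150/13) = 2, so a_0 = ... = a_1 = 0. Factor out: x = 5^2 · u with u = 6/13 a unit in ℤ_5. Expand u iteratively via a_{v+i} = u_i mod 5, u_{i+1} = (u_i − a_{v+i})/5:
  u_0 = 6/13;  a_2 = 2;  u_1 = (u_0 − 2)/5 = -4/13
  u_1 = -4/13;  a_3 = 2;  u_2 = (u_1 − 2)/5 = -6/13
Digits: (0, 0, 2, 2).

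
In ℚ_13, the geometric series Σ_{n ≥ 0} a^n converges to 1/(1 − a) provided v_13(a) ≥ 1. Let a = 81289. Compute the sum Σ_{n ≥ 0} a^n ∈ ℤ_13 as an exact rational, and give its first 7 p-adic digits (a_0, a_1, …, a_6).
Σ a^n = 1/(1 − a) = -1/81288;  first 7 digits = (1, 0, 0, 11, 2, 0, 4)

v_13(a) = 3 ≥ 1, so the series converges in ℤ_13 to 1/(1 − a) = 1/(1 − 81289) = -1/81288. Expand this rational in ℤ_13: compute digits iteratively via d_i = x_i mod 13, x_{i+1} = (x_i − d_i)/13. The first 7 digits are (1, 0, 0, 11, 2, 0, 4).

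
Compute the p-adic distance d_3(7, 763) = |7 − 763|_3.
d_3(7, 763) = 1/27

Step 1 — x − y = 7 − 763 = -756. Step 2 — v_3(-756) = 3 (factor: -756 = −(3^3 · 28); the sign does not affect v_p). Step 3 — |x − y|_3 = 3^{-3} = 1/27.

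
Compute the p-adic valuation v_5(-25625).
v_5(-25625) = 4

v_5(n) is the largest exponent k such that 5^k divides n. Factor out: -25625 = -5^4 · 41. (Sign doesn't affect v_p.) So v_5(-25625) = 4.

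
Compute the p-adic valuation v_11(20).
v_11(20) = 0

v_11(n) is the largest exponent k such that 11^k divides n. Factor out: 20 = 11^0 · 20. (Sign doesn't affect v_p.) So v_11(20) = 0.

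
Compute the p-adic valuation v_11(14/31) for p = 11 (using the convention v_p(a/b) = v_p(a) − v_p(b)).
v_11(14/31) = 0

Factor powers of 11 from the numerator and denominator of the reduced fraction: 14 = 11^0 · 14 and 31 = 11^0 · 31. Apply v_p(a/b) = v_p(a) − v_p(b): v_11(14/31) = 0 − 0 = 0.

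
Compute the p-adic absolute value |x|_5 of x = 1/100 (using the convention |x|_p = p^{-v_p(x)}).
|1/100|_5 = 25

Step 1 — compute v_5(x) by factoring powers of 5 out of the numerator and denominator: v_5(1/100) = -2. Step 2 — apply |x|_p = p^{-v_p(x)} = 5^{2} = 25.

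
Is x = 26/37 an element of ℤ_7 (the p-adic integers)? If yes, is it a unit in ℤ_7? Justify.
x ∈ ℤ_7^× (unit); v_7(x) = 0

ℤ_7 = {x ∈ ℚ_7 : v_7(x) ≥ 0} and ℤ_7^× = {x ∈ ℤ_7 : v_7(x) = 0}. Here v_7(26/37) = v_7(num) − v_7(den) = 0; compare against these criteria.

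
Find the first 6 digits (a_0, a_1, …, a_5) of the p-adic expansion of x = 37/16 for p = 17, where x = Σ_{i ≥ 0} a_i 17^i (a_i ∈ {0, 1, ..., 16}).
(a_0, …, a_5) = (14, 11, 11, 11, 11, 11)

v_17(37/16) = 0 (numerator and denominator both coprime to 17), so x ∈ ℤ_17^×. Compute digits iteratively via a_i = x_i mod 17, x_{i+1} = (x_i − a_i)/17, with x_0 = x:
  x_0 = 37/16;  a_0 = 14;  x_1 = (x_0 − 14)/17 = -11/16
  x_1 = -11/16;  a_1 = 11;  x_2 = (x_1 − 11)/17 = -11/16
  x_2 = -11/16;  a_2 = 11;  x_3 = (x_2 − 11)/17 = -11/16
  x_3 = -11/16;  a_3 = 11;  x_4 = (x_3 − 11)/17 = -11/16
  x_4 = -11/16;  a_4 = 11;  x_5 = (x_4 − 11)/17 = -11/16
  x_5 = -11/16;  a_5 = 11;  x_6 = (x_5 − 11)/17 = -11/16
Digits: (14, 11, 11, 11, 11, 11).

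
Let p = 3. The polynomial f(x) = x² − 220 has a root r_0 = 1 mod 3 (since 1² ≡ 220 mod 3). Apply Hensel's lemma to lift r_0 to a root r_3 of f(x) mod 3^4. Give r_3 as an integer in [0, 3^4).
r_3 = 25 (mod 81)

Hensel's recurrence: r_{i+1} = r_i − f(r_i)·(f′(r_i))^{-1} mod 3^{i+2}, with f′(x) = 2x. Iterate:
  r_0 = 1 (mod 3)
  r_1 = 7 (mod 9)
  r_2 = 25 (mod 27)
  r_3 = 25 (mod 81)
Final: r_3 = 25, and one checks f(r_3) ≡ 0 mod 3^4.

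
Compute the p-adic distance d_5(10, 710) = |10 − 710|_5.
d_5(10, 710) = 1/25

Step 1 — x − y = 10 − 710 = -700. Step 2 — v_5(-700) = 2 (factor: -700 = −(5^2 · 28); the sign does not affect v_p). Step 3 — |x − y|_5 = 5^{-2} = 1/25.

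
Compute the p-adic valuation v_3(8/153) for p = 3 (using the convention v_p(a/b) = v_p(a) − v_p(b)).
v_3(8/153) = -2

Factor powers of 3 from the numerator and denominator of the reduced fraction: 8 = 3^0 · 8 and 153 = 3^2 · 17. Apply v_p(a/b) = v_p(a) − v_p(b): v_3(8/153) = 0 − 2 = -2.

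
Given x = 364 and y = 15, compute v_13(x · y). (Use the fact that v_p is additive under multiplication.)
v_13(5460) = 1

v_p(x) = 1 (factor: 364 = 13^1 · 28); v_p(y) = 0 (factor: 15 = 13^0 · 15). Additivity: v_p(xy) = v_p(x) + v_p(y) = 1 + 0 = 1. (Direct check: xy = 5460 = 13^1 · (420).)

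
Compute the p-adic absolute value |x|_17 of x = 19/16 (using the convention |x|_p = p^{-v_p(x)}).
|19/16|_17 = 1

Step 1 — compute v_17(x) by factoring powers of 17 out of the numerator and denominator: v_17(19/16) = 0. Step 2 — apply |x|_p = p^{-v_p(x)} = 17^{0} = 1.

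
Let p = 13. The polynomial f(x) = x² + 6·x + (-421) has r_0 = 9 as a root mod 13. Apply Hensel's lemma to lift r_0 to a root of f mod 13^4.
r_3 = 20315 (mod 28561)

Hensel: r_{i+1} = r_i − f(r_i)·(f′(r_i))^{-1} mod 13^{i+2}, f′(x) = 2x + 6. Iterate:
  r_0 = 9 (mod 13)
  r_1 = 35 (mod 169)
  r_2 = 542 (mod 2197)
  r_3 = 20315 (mod 28561)
Final: r = 20315 satisfies f(r) ≡ 0 mod 13^4.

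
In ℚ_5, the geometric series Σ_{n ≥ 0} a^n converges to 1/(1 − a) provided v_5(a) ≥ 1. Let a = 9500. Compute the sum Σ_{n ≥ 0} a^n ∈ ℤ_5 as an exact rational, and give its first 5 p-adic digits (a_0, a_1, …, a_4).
Σ a^n = 1/(1 − a) = -1/9499;  first 5 digits = (1, 0, 0, 1, 0)

v_5(a) = 3 ≥ 1, so the series converges in ℤ_5 to 1/(1 − a) = 1/(1 − 9500) = -1/9499. Expand this rational in ℤ_5: compute digits iteratively via d_i = x_i mod 5, x_{i+1} = (x_i − d_i)/5. The first 5 digits are (1, 0, 0, 1, 0).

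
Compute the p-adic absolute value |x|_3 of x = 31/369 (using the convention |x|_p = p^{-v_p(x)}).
|31/369|_3 = 9

Step 1 — compute v_3(x) by factoring powers of 3 out of the numerator and denominator: v_3(31/369) = -2. Step 2 — apply |x|_p = p^{-v_p(x)} = 3^{2} = 9.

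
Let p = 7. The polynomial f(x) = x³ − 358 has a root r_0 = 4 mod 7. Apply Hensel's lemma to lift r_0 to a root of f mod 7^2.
r_1 = 4 (mod 49)

Hensel: r_{i+1} = r_i − f(r_i)/f′(r_i) mod 7^{i+2}, where f′(x) = 3x². Iterate:
  r_0 = 4 (mod 7)
  r_1 = 4 (mod 49)
Final: r = 4 with f(r) ≡ 0 mod 7^2.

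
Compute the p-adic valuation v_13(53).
v_13(53) = 0

v_13(n) is the largest exponent k such that 13^k divides n. Factor out: 53 = 13^0 · 53. (Sign doesn't affect v_p.) So v_13(53) = 0.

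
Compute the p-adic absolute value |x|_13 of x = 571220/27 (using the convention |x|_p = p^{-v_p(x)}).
|571220/27|_13 = 1/28561

Step 1 — compute v_13(x) by factoring powers of 13 out of the numerator and denominator: v_13(571220/27) = 4. Step 2 — apply |x|_p = p^{-v_p(x)} = 13^{-4} = 1/28561.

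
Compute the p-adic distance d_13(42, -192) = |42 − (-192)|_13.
d_13(42, -192) = 1/13

Step 1 — x − y = 42 − (-192) = 234. Step 2 — v_13(234) = 1 (factor: 234 = (13^1 · 18); the sign does not affect v_p). Step 3 — |x − y|_13 = 13^{-1} = 1/13.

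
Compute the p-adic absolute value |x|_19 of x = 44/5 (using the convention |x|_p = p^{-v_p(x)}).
|44/5|_19 = 1

Step 1 — compute v_19(x) by factoring powers of 19 out of the numerator and denominator: v_19(44/5) = 0. Step 2 — apply |x|_p = p^{-v_p(x)} = 19^{0} = 1.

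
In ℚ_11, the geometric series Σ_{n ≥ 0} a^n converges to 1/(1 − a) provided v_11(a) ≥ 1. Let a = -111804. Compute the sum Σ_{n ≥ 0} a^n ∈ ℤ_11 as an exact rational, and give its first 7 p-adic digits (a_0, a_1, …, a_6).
Σ a^n = 1/(1 − a) = 1/111805;  first 7 digits = (1, 0, 0, 4, 3, 10, 4)

v_11(a) = 3 ≥ 1, so the series converges in ℤ_11 to 1/(1 − a) = 1/(1 − (-111804)) = 1/111805. Expand this rational in ℤ_11: compute digits iteratively via d_i = x_i mod 11, x_{i+1} = (x_i − d_i)/11. The first 7 digits are (1, 0, 0, 4, 3, 10, 4).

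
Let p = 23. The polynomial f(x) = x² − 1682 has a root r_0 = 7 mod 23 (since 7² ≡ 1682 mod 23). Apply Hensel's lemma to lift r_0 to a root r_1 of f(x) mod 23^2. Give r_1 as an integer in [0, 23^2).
r_1 = 237 (mod 529)

Hensel's recurrence: r_{i+1} = r_i − f(r_i)·(f′(r_i))^{-1} mod 23^{i+2}, with f′(x) = 2x. Iterate:
  r_0 = 7 (mod 23)
  r_1 = 237 (mod 529)
Final: r_1 = 237, and one checks f(r_1) ≡ 0 mod 23^2.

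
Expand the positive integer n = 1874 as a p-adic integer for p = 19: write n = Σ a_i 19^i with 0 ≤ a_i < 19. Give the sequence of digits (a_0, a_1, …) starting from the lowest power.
(a_0, a_1, …) = (12, 3, 5)

Repeated division by 19 gives the digits low-to-high: 1874 = 12 + 3·19^1 + 5·19^2. Digit sequence: (12, 3, 5).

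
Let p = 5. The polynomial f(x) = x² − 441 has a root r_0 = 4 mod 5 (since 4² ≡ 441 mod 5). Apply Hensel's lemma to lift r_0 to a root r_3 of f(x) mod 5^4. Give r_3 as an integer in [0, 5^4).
r_3 = 604 (mod 625)

Hensel's recurrence: r_{i+1} = r_i − f(r_i)·(f′(r_i))^{-1} mod 5^{i+2}, with f′(x) = 2x. Iterate:
  r_0 = 4 (mod 5)
  r_1 = 4 (mod 25)
  r_2 = 104 (mod 125)
  r_3 = 604 (mod 625)
Final: r_3 = 604, and one checks f(r_3) ≡ 0 mod 5^4.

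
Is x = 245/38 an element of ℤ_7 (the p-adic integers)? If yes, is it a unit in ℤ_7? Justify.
x ∈ ℤ_7 but not a unit; v_7(x) = 2 > 0

ℤ_7 = {x ∈ ℚ_7 : v_7(x) ≥ 0} and ℤ_7^× = {x ∈ ℤ_7 : v_7(x) = 0}. Here v_7(245/38) = v_7(num) − v_7(den) = 2; compare against these criteria.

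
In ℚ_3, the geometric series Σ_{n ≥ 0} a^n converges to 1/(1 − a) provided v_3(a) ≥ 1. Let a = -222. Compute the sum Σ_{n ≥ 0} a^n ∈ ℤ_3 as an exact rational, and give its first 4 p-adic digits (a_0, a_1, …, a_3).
Σ a^n = 1/(1 − a) = 1/223;  first 4 digits = (1, 1, 0, 0)

v_3(a) = 1 ≥ 1, so the series converges in ℤ_3 to 1/(1 − a) = 1/(1 − (-222)) = 1/223. Expand this rational in ℤ_3: compute digits iteratively via d_i = x_i mod 3, x_{i+1} = (x_i − d_i)/3. The first 4 digits are (1, 1, 0, 0).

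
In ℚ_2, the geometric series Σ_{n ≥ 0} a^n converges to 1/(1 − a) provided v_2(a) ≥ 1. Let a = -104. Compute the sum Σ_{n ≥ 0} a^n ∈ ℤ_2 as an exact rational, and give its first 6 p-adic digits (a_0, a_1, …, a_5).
Σ a^n = 1/(1 − a) = 1/105;  first 6 digits = (1, 0, 0, 1, 1, 0)

v_2(a) = 3 ≥ 1, so the series converges in ℤ_2 to 1/(1 − a) = 1/(1 − (-104)) = 1/105. Expand this rational in ℤ_2: compute digits iteratively via d_i = x_i mod 2, x_{i+1} = (x_i − d_i)/2. The first 6 digits are (1, 0, 0, 1, 1, 0).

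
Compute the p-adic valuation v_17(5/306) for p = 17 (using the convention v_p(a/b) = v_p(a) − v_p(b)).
v_17(5/306) = -1

Factor powers of 17 from the numerator and denominator of the reduced fraction: 5 = 17^0 · 5 and 306 = 17^1 · 18. Apply v_p(a/b) = v_p(a) − v_p(b): v_17(5/306) = 0 − 1 = -1.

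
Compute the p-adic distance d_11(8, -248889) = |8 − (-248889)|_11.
d_11(8, -248889) = 1/14641

Step 1 — x − y = 8 − (-248889) = 248897. Step 2 — v_11(248897) = 4 (factor: 248897 = (11^4 · 17); the sign does not affect v_p). Step 3 — |x − y|_11 = 11^{-4} = 1/14641.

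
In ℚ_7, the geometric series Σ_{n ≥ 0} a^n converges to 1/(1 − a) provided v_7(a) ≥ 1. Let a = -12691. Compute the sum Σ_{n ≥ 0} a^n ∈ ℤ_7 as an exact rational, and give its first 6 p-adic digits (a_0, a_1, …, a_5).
Σ a^n = 1/(1 − a) = 1/12692;  first 6 digits = (1, 0, 0, 5, 1, 6)

v_7(a) = 3 ≥ 1, so the series converges in ℤ_7 to 1/(1 − a) = 1/(1 − (-12691)) = 1/12692. Expand this rational in ℤ_7: compute digits iteratively via d_i = x_i mod 7, x_{i+1} = (x_i − d_i)/7. The first 6 digits are (1, 0, 0, 5, 1, 6).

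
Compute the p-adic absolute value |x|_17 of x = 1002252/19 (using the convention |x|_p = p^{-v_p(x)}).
|1002252/19|_17 = 1/83521

Step 1 — compute v_17(x) by factoring powers of 17 out of the numerator and denominator: v_17(1002252/19) = 4. Step 2 — apply |x|_p = p^{-v_p(x)} = 17^{-4} = 1/83521.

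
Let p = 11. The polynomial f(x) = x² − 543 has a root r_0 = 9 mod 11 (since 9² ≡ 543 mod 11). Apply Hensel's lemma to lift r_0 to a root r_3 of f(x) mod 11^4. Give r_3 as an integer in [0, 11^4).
r_3 = 9997 (mod 14641)

Hensel's recurrence: r_{i+1} = r_i − f(r_i)·(f′(r_i))^{-1} mod 11^{i+2}, with f′(x) = 2x. Iterate:
  r_0 = 9 (mod 11)
  r_1 = 75 (mod 121)
  r_2 = 680 (mod 1331)
  r_3 = 9997 (mod 14641)
Final: r_3 = 9997, and one checks f(r_3) ≡ 0 mod 11^4.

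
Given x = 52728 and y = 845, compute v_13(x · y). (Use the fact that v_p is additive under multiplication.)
v_13(44555160) = 5

v_p(x) = 3 (factor: 52728 = 13^3 · 24); v_p(y) = 2 (factor: 845 = 13^2 · 5). Additivity: v_p(xy) = v_p(x) + v_p(y) = 3 + 2 = 5. (Direct check: xy = 44555160 = 13^5 · (120).)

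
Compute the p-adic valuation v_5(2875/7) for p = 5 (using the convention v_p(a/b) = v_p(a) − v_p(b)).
v_5(2875/7) = 3

Factor powers of 5 from the numerator and denominator of the reduced fraction: 2875 = 5^3 · 23 and 7 = 5^0 · 7. Apply v_p(a/b) = v_p(a) − v_p(b): v_5(2875/7) = 3 − 0 = 3.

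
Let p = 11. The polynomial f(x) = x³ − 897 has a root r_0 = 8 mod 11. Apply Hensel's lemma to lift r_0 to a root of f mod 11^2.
r_1 = 85 (mod 121)

Hensel: r_{i+1} = r_i − f(r_i)/f′(r_i) mod 11^{i+2}, where f′(x) = 3x². Iterate:
  r_0 = 8 (mod 11)
  r_1 = 85 (mod 121)
Final: r = 85 with f(r) ≡ 0 mod 11^2.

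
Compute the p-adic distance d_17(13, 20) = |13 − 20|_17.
d_17(13, 20) = 1

Step 1 — x − y = 13 − 20 = -7. Step 2 — v_17(-7) = 0 (factor: -7 = −(17^0 · 7); the sign does not affect v_p). Step 3 — |x − y|_17 = 17^{0} = 1.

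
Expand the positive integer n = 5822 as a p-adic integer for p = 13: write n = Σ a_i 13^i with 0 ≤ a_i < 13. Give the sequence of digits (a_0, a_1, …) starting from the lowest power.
(a_0, a_1, …) = (11, 5, 8, 2)

Repeated division by 13 gives the digits low-to-high: 5822 = 11 + 5·13^1 + 8·13^2 + 2·13^3. Digit sequence: (11, 5, 8, 2).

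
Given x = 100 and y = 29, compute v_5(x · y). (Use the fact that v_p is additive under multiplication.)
v_5(2900) = 2

v_p(x) = 2 (factor: 100 = 5^2 · 4); v_p(y) = 0 (factor: 29 = 5^0 · 29). Additivity: v_p(xy) = v_p(x) + v_p(y) = 2 + 0 = 2. (Direct check: xy = 2900 = 5^2 · (116).)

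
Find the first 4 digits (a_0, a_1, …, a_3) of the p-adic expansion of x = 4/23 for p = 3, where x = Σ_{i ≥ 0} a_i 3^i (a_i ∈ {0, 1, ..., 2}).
(a_0, …, a_3) = (2, 2, 2, 1)

v_3(4/23) = 0 (numerator and denominator both coprime to 3), so x ∈ ℤ_3^×. Compute digits iteratively via a_i = x_i mod 3, x_{i+1} = (x_i − a_i)/3, with x_0 = x:
  x_0 = 4/23;  a_0 = 2;  x_1 = (x_0 − 2)/3 = -14/23
  x_1 = -14/23;  a_1 = 2;  x_2 = (x_1 − 2)/3 = -20/23
  x_2 = -20/23;  a_2 = 2;  x_3 = (x_2 − 2)/3 = -22/23
  x_3 = -22/23;  a_3 = 1;  x_4 = (x_3 − 1)/3 = -15/23
Digits: (2, 2, 2, 1).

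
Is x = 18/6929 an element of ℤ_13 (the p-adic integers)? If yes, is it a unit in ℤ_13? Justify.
x ∉ ℤ_13 (v_13(x) = -2 < 0)

ℤ_13 = {x ∈ ℚ_13 : v_13(x) ≥ 0} and ℤ_13^× = {x ∈ ℤ_13 : v_13(x) = 0}. Here v_13(18/6929) = v_13(num) − v_13(den) = -2; compare against these criteria.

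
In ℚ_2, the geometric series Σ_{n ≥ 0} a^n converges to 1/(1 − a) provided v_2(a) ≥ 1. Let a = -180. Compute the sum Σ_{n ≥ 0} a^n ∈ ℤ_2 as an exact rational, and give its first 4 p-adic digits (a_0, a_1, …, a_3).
Σ a^n = 1/(1 − a) = 1/181;  first 4 digits = (1, 0, 1, 1)

v_2(a) = 2 ≥ 1, so the series converges in ℤ_2 to 1/(1 − a) = 1/(1 − (-180)) = 1/181. Expand this rational in ℤ_2: compute digits iteratively via d_i = x_i mod 2, x_{i+1} = (x_i − d_i)/2. The first 4 digits are (1, 0, 1, 1).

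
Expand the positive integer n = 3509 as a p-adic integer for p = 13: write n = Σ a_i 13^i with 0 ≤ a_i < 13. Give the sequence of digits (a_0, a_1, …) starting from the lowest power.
(a_0, a_1, …) = (12, 9, 7, 1)

Repeated division by 13 gives the digits low-to-high: 3509 = 12 + 9·13^1 + 7·13^2 + 1·13^3. Digit sequence: (12, 9, 7, 1).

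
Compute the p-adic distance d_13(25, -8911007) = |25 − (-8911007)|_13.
d_13(25, -8911007) = 1/371293

Step 1 — x − y = 25 − (-8911007) = 8911032. Step 2 — v_13(8911032) = 5 (factor: 8911032 = (13^5 · 24); the sign does not affect v_p). Step 3 — |x − y|_13 = 13^{-5} = 1/371293.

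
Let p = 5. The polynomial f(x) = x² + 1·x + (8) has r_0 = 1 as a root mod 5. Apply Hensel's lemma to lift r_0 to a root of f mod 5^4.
r_3 = 531 (mod 625)

Hensel: r_{i+1} = r_i − f(r_i)·(f′(r_i))^{-1} mod 5^{i+2}, f′(x) = 2x + 1. Iterate:
  r_0 = 1 (mod 5)
  r_1 = 6 (mod 25)
  r_2 = 31 (mod 125)
  r_3 = 531 (mod 625)
Final: r = 531 satisfies f(r) ≡ 0 mod 5^4.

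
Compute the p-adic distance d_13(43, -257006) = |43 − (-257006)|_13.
d_13(43, -257006) = 1/28561

Step 1 — x − y = 43 − (-257006) = 257049. Step 2 — v_13(257049) = 4 (factor: 257049 = (13^4 · 9); the sign does not affect v_p). Step 3 — |x − y|_13 = 13^{-4} = 1/28561.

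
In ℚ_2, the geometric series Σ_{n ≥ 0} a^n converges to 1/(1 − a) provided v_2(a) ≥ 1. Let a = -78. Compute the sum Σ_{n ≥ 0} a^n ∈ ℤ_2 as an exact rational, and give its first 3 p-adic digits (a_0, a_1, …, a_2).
Σ a^n = 1/(1 − a) = 1/79;  first 3 digits = (1, 1, 1)

v_2(a) = 1 ≥ 1, so the series converges in ℤ_2 to 1/(1 − a) = 1/(1 − (-78)) = 1/79. Expand this rational in ℤ_2: compute digits iteratively via d_i = x_i mod 2, x_{i+1} = (x_i − d_i)/2. The first 3 digits are (1, 1, 1).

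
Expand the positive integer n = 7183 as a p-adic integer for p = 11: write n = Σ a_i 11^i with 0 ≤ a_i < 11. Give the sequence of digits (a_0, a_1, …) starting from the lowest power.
(a_0, a_1, …) = (0, 4, 4, 5)

Repeated division by 11 gives the digits low-to-high: 7183 = 4·11^1 + 4·11^2 + 5·11^3. Digit sequence: (0, 4, 4, 5).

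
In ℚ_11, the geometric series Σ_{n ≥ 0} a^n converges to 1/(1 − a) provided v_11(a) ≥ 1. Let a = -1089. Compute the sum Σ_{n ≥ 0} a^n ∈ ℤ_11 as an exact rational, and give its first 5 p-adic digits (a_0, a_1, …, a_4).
Σ a^n = 1/(1 − a) = 1/1090;  first 5 digits = (1, 0, 2, 10, 3)

v_11(a) = 2 ≥ 1, so the series converges in ℤ_11 to 1/(1 − a) = 1/(1 − (-1089)) = 1/1090. Expand this rational in ℤ_11: compute digits iteratively via d_i = x_i mod 11, x_{i+1} = (x_i − d_i)/11. The first 5 digits are (1, 0, 2, 10, 3).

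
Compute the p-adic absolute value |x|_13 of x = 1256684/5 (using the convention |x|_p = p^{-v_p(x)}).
|1256684/5|_13 = 1/28561

Step 1 — compute v_13(x) by factoring powers of 13 out of the numerator and denominator: v_13(1256684/5) = 4. Step 2 — apply |x|_p = p^{-v_p(x)} = 13^{-4} = 1/28561.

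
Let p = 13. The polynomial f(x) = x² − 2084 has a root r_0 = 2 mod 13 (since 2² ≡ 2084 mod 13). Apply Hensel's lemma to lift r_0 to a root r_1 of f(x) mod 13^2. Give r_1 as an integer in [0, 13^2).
r_1 = 15 (mod 169)

Hensel's recurrence: r_{i+1} = r_i − f(r_i)·(f′(r_i))^{-1} mod 13^{i+2}, with f′(x) = 2x. Iterate:
  r_0 = 2 (mod 13)
  r_1 = 15 (mod 169)
Final: r_1 = 15, and one checks f(r_1) ≡ 0 mod 13^2.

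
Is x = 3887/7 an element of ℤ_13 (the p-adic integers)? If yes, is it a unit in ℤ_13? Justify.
x ∈ ℤ_13 but not a unit; v_13(x) = 2 > 0

ℤ_13 = {x ∈ ℚ_13 : v_13(x) ≥ 0} and ℤ_13^× = {x ∈ ℤ_13 : v_13(x) = 0}. Here v_13(3887/7) = v_13(num) − v_13(den) = 2; compare against these criteria.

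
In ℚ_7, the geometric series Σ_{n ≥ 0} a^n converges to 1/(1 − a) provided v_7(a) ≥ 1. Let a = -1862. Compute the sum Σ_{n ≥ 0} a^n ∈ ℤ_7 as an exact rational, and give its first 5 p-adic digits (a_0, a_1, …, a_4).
Σ a^n = 1/(1 − a) = 1/1863;  first 5 digits = (1, 0, 4, 1, 1)

v_7(a) = 2 ≥ 1, so the series converges in ℤ_7 to 1/(1 − a) = 1/(1 − (-1862)) = 1/1863. Expand this rational in ℤ_7: compute digits iteratively via d_i = x_i mod 7, x_{i+1} = (x_i − d_i)/7. The first 5 digits are (1, 0, 4, 1, 1).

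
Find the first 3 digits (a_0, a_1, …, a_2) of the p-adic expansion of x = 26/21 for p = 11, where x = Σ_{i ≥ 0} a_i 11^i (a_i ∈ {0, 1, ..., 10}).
(a_0, …, a_2) = (7, 0, 1)

v_11(26/21) = 0 (numerator and denominator both coprime to 11), so x ∈ ℤ_11^×. Compute digits iteratively via a_i = x_i mod 11, x_{i+1} = (x_i − a_i)/11, with x_0 = x:
  x_0 = 26/21;  a_0 = 7;  x_1 = (x_0 − 7)/11 = -11/21
  x_1 = -11/21;  a_1 = 0;  x_2 = (x_1 − 0)/11 = -1/21
  x_2 = -1/21;  a_2 = 1;  x_3 = (x_2 − 1)/11 = -2/21
Digits: (7, 0, 1).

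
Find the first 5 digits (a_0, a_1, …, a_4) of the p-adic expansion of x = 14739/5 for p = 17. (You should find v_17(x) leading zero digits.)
(a_0, …, a_4) = (0, 0, 0, 4, 10)

v_17(14739/5) = 3, so a_0 = ... = a_2 = 0. Factor out: x = 17^3 · u with u = 3/5 a unit in ℤ_17. Expand u iteratively via a_{v+i} = u_i mod 17, u_{i+1} = (u_i − a_{v+i})/17:
  u_0 = 3/5;  a_3 = 4;  u_1 = (u_0 − 4)/17 = -1/5
  u_1 = -1/5;  a_4 = 10;  u_2 = (u_1 − 10)/17 = -3/5
Digits: (0, 0, 0, 4, 10).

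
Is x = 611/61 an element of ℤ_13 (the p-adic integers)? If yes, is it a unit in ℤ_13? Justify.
x ∈ ℤ_13 but not a unit; v_13(x) = 1 > 0

ℤ_13 = {x ∈ ℚ_13 : v_13(x) ≥ 0} and ℤ_13^× = {x ∈ ℤ_13 : v_13(x) = 0}. Here v_13(611/61) = v_13(num) − v_13(den) = 1; compare against these criteria.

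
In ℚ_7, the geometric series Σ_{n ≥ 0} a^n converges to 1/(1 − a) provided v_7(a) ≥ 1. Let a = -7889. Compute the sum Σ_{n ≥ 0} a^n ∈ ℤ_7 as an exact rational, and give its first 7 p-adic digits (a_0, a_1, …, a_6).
Σ a^n = 1/(1 − a) = 1/7890;  first 7 digits = (1, 0, 0, 5, 3, 6, 3)

v_7(a) = 3 ≥ 1, so the series converges in ℤ_7 to 1/(1 − a) = 1/(1 − (-7889)) = 1/7890. Expand this rational in ℤ_7: compute digits iteratively via d_i = x_i mod 7, x_{i+1} = (x_i − d_i)/7. The first 7 digits are (1, 0, 0, 5, 3, 6, 3).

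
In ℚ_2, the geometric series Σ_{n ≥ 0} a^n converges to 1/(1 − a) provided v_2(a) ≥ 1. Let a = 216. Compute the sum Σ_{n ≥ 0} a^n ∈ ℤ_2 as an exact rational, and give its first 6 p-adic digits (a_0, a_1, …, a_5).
Σ a^n = 1/(1 − a) = -1/215;  first 6 digits = (1, 0, 0, 1, 1, 0)

v_2(a) = 3 ≥ 1, so the series converges in ℤ_2 to 1/(1 − a) = 1/(1 − 216) = -1/215. Expand this rational in ℤ_2: compute digits iteratively via d_i = x_i mod 2, x_{i+1} = (x_i − d_i)/2. The first 6 digits are (1, 0, 0, 1, 1, 0).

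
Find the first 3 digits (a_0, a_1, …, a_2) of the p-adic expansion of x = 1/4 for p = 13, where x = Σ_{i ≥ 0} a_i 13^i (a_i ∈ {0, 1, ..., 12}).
(a_0, …, a_2) = (10, 9, 9)

v_13(1/4) = 0 (numerator and denominator both coprime to 13), so x ∈ ℤ_13^×. Compute digits iteratively via a_i = x_i mod 13, x_{i+1} = (x_i − a_i)/13, with x_0 = x:
  x_0 = 1/4;  a_0 = 10;  x_1 = (x_0 − 10)/13 = -3/4
  x_1 = -3/4;  a_1 = 9;  x_2 = (x_1 − 9)/13 = -3/4
  x_2 = -3/4;  a_2 = 9;  x_3 = (x_2 − 9)/13 = -3/4
Digits: (10, 9, 9).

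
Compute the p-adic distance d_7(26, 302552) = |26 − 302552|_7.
d_7(26, 302552) = 1/16807

Step 1 — x − y = 26 − 302552 = -302526. Step 2 — v_7(-302526) = 5 (factor: -302526 = −(7^5 · 18); the sign does not affect v_p). Step 3 — |x − y|_7 = 7^{-5} = 1/16807.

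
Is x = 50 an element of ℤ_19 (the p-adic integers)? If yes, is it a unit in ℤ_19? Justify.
x ∈ ℤ_19^× (unit); v_19(x) = 0

ℤ_19 = {x ∈ ℚ_19 : v_19(x) ≥ 0} and ℤ_19^× = {x ∈ ℤ_19 : v_19(x) = 0}. Here v_19(50) = v_19(num) − v_19(den) = 0; compare against these criteria.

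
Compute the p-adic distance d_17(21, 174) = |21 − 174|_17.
d_17(21, 174) = 1/17

Step 1 — x − y = 21 − 174 = -153. Step 2 — v_17(-153) = 1 (factor: -153 = −(17^1 · 9); the sign does not affect v_p). Step 3 — |x − y|_17 = 17^{-1} = 1/17.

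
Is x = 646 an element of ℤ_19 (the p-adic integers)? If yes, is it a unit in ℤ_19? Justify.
x ∈ ℤ_19 but not a unit; v_19(x) = 1 > 0

ℤ_19 = {x ∈ ℚ_19 : v_19(x) ≥ 0} and ℤ_19^× = {x ∈ ℤ_19 : v_19(x) = 0}. Here v_19(646) = v_19(num) − v_19(den) = 1; compare against these criteria.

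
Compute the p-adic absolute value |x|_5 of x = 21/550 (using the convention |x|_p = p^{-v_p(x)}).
|21/550|_5 = 25

Step 1 — compute v_5(x) by factoring powers of 5 out of the numerator and denominator: v_5(21/550) = -2. Step 2 — apply |x|_p = p^{-v_p(x)} = 5^{2} = 25.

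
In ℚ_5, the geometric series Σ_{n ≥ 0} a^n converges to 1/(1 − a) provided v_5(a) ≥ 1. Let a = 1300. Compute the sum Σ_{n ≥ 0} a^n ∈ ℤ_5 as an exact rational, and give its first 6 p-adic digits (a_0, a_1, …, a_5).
Σ a^n = 1/(1 − a) = -1/1299;  first 6 digits = (1, 0, 2, 0, 1, 1)

v_5(a) = 2 ≥ 1, so the series converges in ℤ_5 to 1/(1 − a) = 1/(1 − 1300) = -1/1299. Expand this rational in ℤ_5: compute digits iteratively via d_i = x_i mod 5, x_{i+1} = (x_i − d_i)/5. The first 6 digits are (1, 0, 2, 0, 1, 1).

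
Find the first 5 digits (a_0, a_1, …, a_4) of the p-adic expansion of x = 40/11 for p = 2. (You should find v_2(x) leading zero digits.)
(a_0, …, a_4) = (0, 0, 0, 1, 1)

v_2(40/11) = 3, so a_0 = ... = a_2 = 0. Factor out: x = 2^3 · u with u = 5/11 a unit in ℤ_2. Expand u iteratively via a_{v+i} = u_i mod 2, u_{i+1} = (u_i − a_{v+i})/2:
  u_0 = 5/11;  a_3 = 1;  u_1 = (u_0 − 1)/2 = -3/11
  u_1 = -3/11;  a_4 = 1;  u_2 = (u_1 − 1)/2 = -7/11
Digits: (0, 0, 0, 1, 1).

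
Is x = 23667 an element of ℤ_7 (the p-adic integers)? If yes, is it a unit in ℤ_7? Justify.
x ∈ ℤ_7 but not a unit; v_7(x) = 3 > 0

ℤ_7 = {x ∈ ℚ_7 : v_7(x) ≥ 0} and ℤ_7^× = {x ∈ ℤ_7 : v_7(x) = 0}. Here v_7(23667) = v_7(num) − v_7(den) = 3; compare against these criteria.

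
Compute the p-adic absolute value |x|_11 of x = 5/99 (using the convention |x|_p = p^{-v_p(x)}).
|5/99|_11 = 11

Step 1 — compute v_11(x) by factoring powers of 11 out of the numerator and denominator: v_11(5/99) = -1. Step 2 — apply |x|_p = p^{-v_p(x)} = 11^{1} = 11.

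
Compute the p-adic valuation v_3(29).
v_3(29) = 0

v_3(n) is the largest exponent k such that 3^k divides n. Factor out: 29 = 3^0 · 29. (Sign doesn't affect v_p.) So v_3(29) = 0.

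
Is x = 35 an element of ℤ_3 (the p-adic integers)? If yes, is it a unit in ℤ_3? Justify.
x ∈ ℤ_3^× (unit); v_3(x) = 0

ℤ_3 = {x ∈ ℚ_3 : v_3(x) ≥ 0} and ℤ_3^× = {x ∈ ℤ_3 : v_3(x) = 0}. Here v_3(35) = v_3(num) − v_3(den) = 0; compare against these criteria.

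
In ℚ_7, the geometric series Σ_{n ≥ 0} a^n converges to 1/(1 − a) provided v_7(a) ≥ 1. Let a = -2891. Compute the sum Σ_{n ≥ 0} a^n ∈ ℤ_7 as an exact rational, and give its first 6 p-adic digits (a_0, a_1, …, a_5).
Σ a^n = 1/(1 − a) = 1/2892;  first 6 digits = (1, 0, 4, 5, 0, 0)

v_7(a) = 2 ≥ 1, so the series converges in ℤ_7 to 1/(1 − a) = 1/(1 − (-2891)) = 1/2892. Expand this rational in ℤ_7: compute digits iteratively via d_i = x_i mod 7, x_{i+1} = (x_i − d_i)/7. The first 6 digits are (1, 0, 4, 5, 0, 0).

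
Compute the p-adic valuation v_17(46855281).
v_17(46855281) = 5

v_17(n) is the largest exponent k such that 17^k divides n. Factor out: 46855281 = 17^5 · 33. (Sign doesn't affect v_p.) So v_17(46855281) = 5.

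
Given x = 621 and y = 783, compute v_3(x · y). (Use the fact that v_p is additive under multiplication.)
v_3(486243) = 6

v_p(x) = 3 (factor: 621 = 3^3 · 23); v_p(y) = 3 (factor: 783 = 3^3 · 29). Additivity: v_p(xy) = v_p(x) + v_p(y) = 3 + 3 = 6. (Direct check: xy = 486243 = 3^6 · (667).)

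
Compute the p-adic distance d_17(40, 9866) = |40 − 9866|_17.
d_17(40, 9866) = 1/4913

Step 1 — x − y = 40 − 9866 = -9826. Step 2 — v_17(-9826) = 3 (factor: -9826 = −(17^3 · 2); the sign does not affect v_p). Step 3 — |x − y|_17 = 17^{-3} = 1/4913.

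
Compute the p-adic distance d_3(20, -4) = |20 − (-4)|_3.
d_3(20, -4) = 1/3

Step 1 — x − y = 20 − (-4) = 24. Step 2 — v_3(24) = 1 (factor: 24 = (3^1 · 8); the sign does not affect v_p). Step 3 — |x − y|_3 = 3^{-1} = 1/3.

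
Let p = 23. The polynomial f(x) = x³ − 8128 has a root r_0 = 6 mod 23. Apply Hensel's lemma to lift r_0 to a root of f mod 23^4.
r_3 = 55252 (mod 279841)

Hensel: r_{i+1} = r_i − f(r_i)/f′(r_i) mod 23^{i+2}, where f′(x) = 3x². Iterate:
  r_0 = 6 (mod 23)
  r_1 = 236 (mod 529)
  r_2 = 6584 (mod 12167)
  r_3 = 55252 (mod 279841)
Final: r = 55252 with f(r) ≡ 0 mod 23^4.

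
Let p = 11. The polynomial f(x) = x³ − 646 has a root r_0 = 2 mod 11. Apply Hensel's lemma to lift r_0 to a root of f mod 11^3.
r_2 = 398 (mod 1331)

Hensel: r_{i+1} = r_i − f(r_i)/f′(r_i) mod 11^{i+2}, where f′(x) = 3x². Iterate:
  r_0 = 2 (mod 11)
  r_1 = 35 (mod 121)
  r_2 = 398 (mod 1331)
Final: r = 398 with f(r) ≡ 0 mod 11^3.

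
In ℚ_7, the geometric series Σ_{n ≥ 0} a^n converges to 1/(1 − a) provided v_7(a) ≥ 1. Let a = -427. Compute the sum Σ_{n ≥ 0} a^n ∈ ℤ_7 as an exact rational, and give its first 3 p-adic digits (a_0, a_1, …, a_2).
Σ a^n = 1/(1 − a) = 1/428;  first 3 digits = (1, 2, 2)

v_7(a) = 1 ≥ 1, so the series converges in ℤ_7 to 1/(1 − a) = 1/(1 − (-427)) = 1/428. Expand this rational in ℤ_7: compute digits iteratively via d_i = x_i mod 7, x_{i+1} = (x_i − d_i)/7. The first 3 digits are (1, 2, 2).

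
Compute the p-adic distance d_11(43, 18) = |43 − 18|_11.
d_11(43, 18) = 1

Step 1 — x − y = 43 − 18 = 25. Step 2 — v_11(25) = 0 (factor: 25 = (11^0 · 25); the sign does not affect v_p). Step 3 — |x − y|_11 = 11^{0} = 1.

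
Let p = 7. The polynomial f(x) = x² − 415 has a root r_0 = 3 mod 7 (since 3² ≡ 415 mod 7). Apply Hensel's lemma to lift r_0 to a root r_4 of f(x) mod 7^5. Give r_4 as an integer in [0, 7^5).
r_4 = 13072 (mod 16807)

Hensel's recurrence: r_{i+1} = r_i − f(r_i)·(f′(r_i))^{-1} mod 7^{i+2}, with f′(x) = 2x. Iterate:
  r_0 = 3 (mod 7)
  r_1 = 38 (mod 49)
  r_2 = 38 (mod 343)
  r_3 = 1067 (mod 2401)
  r_4 = 13072 (mod 16807)
Final: r_4 = 13072, and one checks f(r_4) ≡ 0 mod 7^5.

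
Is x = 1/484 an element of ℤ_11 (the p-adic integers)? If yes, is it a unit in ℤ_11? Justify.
x ∉ ℤ_11 (v_11(x) = -2 < 0)

ℤ_11 = {x ∈ ℚ_11 : v_11(x) ≥ 0} and ℤ_11^× = {x ∈ ℤ_11 : v_11(x) = 0}. Here v_11(1/484) = v_11(num) − v_11(den) = -2; compare against these criteria.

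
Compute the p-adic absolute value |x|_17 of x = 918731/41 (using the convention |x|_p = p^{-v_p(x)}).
|918731/41|_17 = 1/83521

Step 1 — compute v_17(x) by factoring powers of 17 out of the numerator and denominator: v_17(918731/41) = 4. Step 2 — apply |x|_p = p^{-v_p(x)} = 17^{-4} = 1/83521.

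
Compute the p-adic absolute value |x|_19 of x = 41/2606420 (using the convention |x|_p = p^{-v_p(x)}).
|41/2606420|_19 = 130321

Step 1 — compute v_19(x) by factoring powers of 19 out of the numerator and denominator: v_19(41/2606420) = -4. Step 2 — apply |x|_p = p^{-v_p(x)} = 19^{4} = 130321.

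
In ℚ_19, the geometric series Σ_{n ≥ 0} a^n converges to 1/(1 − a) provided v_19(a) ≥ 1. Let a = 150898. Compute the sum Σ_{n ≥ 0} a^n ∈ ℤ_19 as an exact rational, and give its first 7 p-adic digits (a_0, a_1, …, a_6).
Σ a^n = 1/(1 − a) = -1/150897;  first 7 digits = (1, 0, 0, 3, 1, 0, 9)

v_19(a) = 3 ≥ 1, so the series converges in ℤ_19 to 1/(1 − a) = 1/(1 − 150898) = -1/150897. Expand this rational in ℤ_19: compute digits iteratively via d_i = x_i mod 19, x_{i+1} = (x_i − d_i)/19. The first 7 digits are (1, 0, 0, 3, 1, 0, 9).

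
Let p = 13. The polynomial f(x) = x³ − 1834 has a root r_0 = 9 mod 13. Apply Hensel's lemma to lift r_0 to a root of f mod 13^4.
r_3 = 18196 (mod 28561)

Hensel: r_{i+1} = r_i − f(r_i)/f′(r_i) mod 13^{i+2}, where f′(x) = 3x². Iterate:
  r_0 = 9 (mod 13)
  r_1 = 113 (mod 169)
  r_2 = 620 (mod 2197)
  r_3 = 18196 (mod 28561)
Final: r = 18196 with f(r) ≡ 0 mod 13^4.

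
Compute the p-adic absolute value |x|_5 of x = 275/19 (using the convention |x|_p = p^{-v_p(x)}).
|275/19|_5 = 1/25

Step 1 — compute v_5(x) by factoring powers of 5 out of the numerator and denominator: v_5(275/19) = 2. Step 2 — apply |x|_p = p^{-v_p(x)} = 5^{-2} = 1/25.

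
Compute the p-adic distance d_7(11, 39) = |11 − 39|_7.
d_7(11, 39) = 1/7

Step 1 — x − y = 11 − 39 = -28. Step 2 — v_7(-28) = 1 (factor: -28 = −(7^1 · 4); the sign does not affect v_p). Step 3 — |x − y|_7 = 7^{-1} = 1/7.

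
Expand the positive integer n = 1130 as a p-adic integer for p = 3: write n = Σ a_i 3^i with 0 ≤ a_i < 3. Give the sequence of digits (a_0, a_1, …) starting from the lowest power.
(a_0, a_1, …) = (2, 1, 2, 2, 1, 1, 1)

Repeated division by 3 gives the digits low-to-high: 1130 = 2 + 1·3^1 + 2·3^2 + 2·3^3 + 1·3^4 + 1·3^5 + 1·3^6. Digit sequence: (2, 1, 2, 2, 1, 1, 1).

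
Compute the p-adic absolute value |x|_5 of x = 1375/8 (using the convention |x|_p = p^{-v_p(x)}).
|1375/8|_5 = 1/125

Step 1 — compute v_5(x) by factoring powers of 5 out of the numerator and denominator: v_5(1375/8) = 3. Step 2 — apply |x|_p = p^{-v_p(x)} = 5^{-3} = 1/125.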